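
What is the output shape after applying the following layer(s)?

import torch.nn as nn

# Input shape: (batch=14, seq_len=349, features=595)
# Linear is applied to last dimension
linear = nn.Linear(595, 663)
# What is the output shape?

Input shape: (14, 349, 595)
Output shape: (14, 349, 663)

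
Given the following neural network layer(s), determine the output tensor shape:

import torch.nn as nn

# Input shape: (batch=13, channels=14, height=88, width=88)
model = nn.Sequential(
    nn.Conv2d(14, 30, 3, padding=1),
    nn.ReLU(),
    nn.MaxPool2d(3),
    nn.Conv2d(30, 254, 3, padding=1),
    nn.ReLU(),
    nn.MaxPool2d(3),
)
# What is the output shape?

Input shape: (13, 14, 88, 88)
  -> after first Conv2d: (13, 30, 88, 88)
  -> after first MaxPool2d: (13, 30, 29, 29)
  -> after second Conv2d: (13, 254, 29, 29)
Output shape: (13, 254, 9, 9)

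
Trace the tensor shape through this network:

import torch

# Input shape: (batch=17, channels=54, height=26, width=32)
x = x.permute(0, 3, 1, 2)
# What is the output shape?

Input shape: (17, 54, 26, 32)
Output shape: (17, 32, 54, 26)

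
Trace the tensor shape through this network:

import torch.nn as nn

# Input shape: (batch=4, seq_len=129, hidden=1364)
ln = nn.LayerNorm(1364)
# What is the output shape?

Input shape: (4, 129, 1364)
Output shape: (4, 129, 1364)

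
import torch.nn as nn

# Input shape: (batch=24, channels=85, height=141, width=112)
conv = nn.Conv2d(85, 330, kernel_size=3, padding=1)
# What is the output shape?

Input shape: (24, 85, 141, 112)
Output shape: (24, 330, 141, 112)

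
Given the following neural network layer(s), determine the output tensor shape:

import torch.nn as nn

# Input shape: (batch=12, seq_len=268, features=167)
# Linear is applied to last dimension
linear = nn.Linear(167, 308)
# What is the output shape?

Input shape: (12, 268, 167)
Output shape: (12, 268, 308)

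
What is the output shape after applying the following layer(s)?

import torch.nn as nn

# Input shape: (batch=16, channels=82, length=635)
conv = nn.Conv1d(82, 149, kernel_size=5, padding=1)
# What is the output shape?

Input shape: (16, 82, 635)
Output shape: (16, 149, 633)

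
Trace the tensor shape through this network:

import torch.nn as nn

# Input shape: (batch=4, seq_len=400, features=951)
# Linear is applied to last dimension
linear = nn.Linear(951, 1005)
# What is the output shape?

Input shape: (4, 400, 951)
Output shape: (4, 400, 1005)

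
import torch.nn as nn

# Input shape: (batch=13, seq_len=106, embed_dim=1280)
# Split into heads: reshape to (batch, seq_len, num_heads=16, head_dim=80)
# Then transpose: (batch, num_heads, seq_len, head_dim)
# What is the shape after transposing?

Input shape: (13, 106, 1280)
  -> after reshape: (13, 106, 16, 80)
Output shape: (13, 16, 106, 80)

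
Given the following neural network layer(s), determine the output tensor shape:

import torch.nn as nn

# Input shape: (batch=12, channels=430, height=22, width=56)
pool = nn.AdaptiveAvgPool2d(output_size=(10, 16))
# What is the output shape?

Input shape: (12, 430, 22, 56)
Output shape: (12, 430, 10, 16)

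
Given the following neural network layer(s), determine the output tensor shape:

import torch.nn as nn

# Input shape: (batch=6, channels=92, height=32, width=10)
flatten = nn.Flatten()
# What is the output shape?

Input shape: (6, 92, 32, 10)
Output shape: (6, 29440)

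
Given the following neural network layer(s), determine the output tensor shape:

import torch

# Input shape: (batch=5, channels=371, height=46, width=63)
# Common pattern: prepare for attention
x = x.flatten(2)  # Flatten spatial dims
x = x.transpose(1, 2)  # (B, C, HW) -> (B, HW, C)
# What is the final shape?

Input shape: (5, 371, 46, 63)
  -> after flatten(2): (5, 371, 2898)
Output shape: (5, 2898, 371)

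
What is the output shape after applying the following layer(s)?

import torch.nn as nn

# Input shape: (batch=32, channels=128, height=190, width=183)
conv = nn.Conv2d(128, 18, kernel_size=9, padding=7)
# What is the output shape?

Input shape: (32, 128, 190, 183)
Output shape: (32, 18, 196, 189)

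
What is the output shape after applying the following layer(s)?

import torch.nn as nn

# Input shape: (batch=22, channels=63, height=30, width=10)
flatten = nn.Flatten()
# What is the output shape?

Input shape: (22, 63, 30, 10)
Output shape: (22, 18900)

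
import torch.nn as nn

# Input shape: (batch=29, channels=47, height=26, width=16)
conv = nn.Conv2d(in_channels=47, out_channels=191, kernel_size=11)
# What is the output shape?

Input shape: (29, 47, 26, 16)
Output shape: (29, 191, 16, 6)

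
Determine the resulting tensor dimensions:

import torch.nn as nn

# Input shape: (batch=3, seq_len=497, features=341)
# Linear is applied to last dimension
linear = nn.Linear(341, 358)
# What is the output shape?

Input shape: (3, 497, 341)
Output shape: (3, 497, 358)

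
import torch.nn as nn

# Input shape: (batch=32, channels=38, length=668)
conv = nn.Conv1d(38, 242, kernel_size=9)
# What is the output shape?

Input shape: (32, 38, 668)
Output shape: (32, 242, 660)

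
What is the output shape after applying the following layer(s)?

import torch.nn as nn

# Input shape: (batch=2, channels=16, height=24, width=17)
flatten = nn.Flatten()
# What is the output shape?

Input shape: (2, 16, 24, 17)
Output shape: (2, 6528)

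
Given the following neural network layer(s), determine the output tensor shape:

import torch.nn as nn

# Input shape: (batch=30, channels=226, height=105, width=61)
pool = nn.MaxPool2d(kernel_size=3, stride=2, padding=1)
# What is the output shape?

Input shape: (30, 226, 105, 61)
Output shape: (30, 226, 53, 31)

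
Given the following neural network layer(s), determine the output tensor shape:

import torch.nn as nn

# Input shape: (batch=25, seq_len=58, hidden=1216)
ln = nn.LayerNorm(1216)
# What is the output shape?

Input shape: (25, 58, 1216)
Output shape: (25, 58, 1216)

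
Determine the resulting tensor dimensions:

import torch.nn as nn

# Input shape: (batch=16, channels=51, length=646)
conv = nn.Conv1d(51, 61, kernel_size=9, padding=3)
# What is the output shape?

Input shape: (16, 51, 646)
Output shape: (16, 61, 644)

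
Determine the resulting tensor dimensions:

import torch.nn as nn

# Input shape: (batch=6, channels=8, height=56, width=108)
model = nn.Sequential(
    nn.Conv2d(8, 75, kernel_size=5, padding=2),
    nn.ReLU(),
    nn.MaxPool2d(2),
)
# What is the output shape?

Input shape: (6, 8, 56, 108)
  -> after Conv2d: (6, 75, 56, 108)
  -> after ReLU: (6, 75, 56, 108)
Output shape: (6, 75, 28, 54)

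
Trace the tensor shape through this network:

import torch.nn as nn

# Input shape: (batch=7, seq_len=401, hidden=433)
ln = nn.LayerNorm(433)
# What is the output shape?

Input shape: (7, 401, 433)
Output shape: (7, 401, 433)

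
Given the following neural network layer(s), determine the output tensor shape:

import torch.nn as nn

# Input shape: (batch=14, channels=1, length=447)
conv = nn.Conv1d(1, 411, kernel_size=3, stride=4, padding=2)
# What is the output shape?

Input shape: (14, 1, 447)
Output shape: (14, 411, 113)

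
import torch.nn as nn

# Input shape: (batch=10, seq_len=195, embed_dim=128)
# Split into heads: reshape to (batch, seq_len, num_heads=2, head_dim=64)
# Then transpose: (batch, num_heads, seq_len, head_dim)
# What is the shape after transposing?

Input shape: (10, 195, 128)
  -> after reshape: (10, 195, 2, 64)
Output shape: (10, 2, 195, 64)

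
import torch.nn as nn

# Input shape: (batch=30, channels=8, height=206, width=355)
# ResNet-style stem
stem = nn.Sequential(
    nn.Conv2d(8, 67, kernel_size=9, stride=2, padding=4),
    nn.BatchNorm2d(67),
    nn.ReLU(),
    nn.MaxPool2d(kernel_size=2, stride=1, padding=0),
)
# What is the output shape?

Input shape: (30, 8, 206, 355)
  -> after Conv2d 9x9 stride=2: (30, 67, 103, 178)
Output shape: (30, 67, 102, 177)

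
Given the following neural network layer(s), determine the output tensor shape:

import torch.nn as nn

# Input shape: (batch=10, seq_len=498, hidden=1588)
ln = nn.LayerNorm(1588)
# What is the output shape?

Input shape: (10, 498, 1588)
Output shape: (10, 498, 1588)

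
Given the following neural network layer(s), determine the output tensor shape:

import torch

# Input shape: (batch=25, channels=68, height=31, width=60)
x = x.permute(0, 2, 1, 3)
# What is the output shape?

Input shape: (25, 68, 31, 60)
Output shape: (25, 31, 68, 60)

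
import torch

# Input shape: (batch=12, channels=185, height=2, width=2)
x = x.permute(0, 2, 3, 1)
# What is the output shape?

Input shape: (12, 185, 2, 2)
Output shape: (12, 2, 2, 185)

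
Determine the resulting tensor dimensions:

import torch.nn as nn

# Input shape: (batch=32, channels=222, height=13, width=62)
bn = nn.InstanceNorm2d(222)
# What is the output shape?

Input shape: (32, 222, 13, 62)
Output shape: (32, 222, 13, 62)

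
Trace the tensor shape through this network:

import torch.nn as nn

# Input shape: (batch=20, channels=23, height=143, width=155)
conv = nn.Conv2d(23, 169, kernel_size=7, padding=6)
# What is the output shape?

Input shape: (20, 23, 143, 155)
Output shape: (20, 169, 149, 161)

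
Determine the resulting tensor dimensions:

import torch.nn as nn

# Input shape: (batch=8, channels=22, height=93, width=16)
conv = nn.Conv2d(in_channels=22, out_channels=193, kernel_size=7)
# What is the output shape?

Input shape: (8, 22, 93, 16)
Output shape: (8, 193, 87, 10)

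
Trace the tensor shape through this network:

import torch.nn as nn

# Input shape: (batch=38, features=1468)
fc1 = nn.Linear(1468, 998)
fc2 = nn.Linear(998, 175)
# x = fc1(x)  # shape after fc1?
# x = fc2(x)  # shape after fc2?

Input shape: (38, 1468)
  -> after fc1: (38, 998)
Output shape: (38, 175)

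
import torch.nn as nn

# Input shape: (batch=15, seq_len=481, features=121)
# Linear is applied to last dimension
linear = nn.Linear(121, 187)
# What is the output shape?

Input shape: (15, 481, 121)
Output shape: (15, 481, 187)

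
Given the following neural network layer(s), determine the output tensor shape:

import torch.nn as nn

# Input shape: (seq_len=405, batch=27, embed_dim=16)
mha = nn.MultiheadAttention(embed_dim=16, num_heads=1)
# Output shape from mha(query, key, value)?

Input shape: (405, 27, 16)
Output shape: (405, 27, 16)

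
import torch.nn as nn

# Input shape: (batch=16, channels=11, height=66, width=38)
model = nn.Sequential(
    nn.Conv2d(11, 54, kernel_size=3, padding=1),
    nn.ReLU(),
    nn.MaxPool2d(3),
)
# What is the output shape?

Input shape: (16, 11, 66, 38)
  -> after Conv2d: (16, 54, 66, 38)
  -> after ReLU: (16, 54, 66, 38)
Output shape: (16, 54, 22, 12)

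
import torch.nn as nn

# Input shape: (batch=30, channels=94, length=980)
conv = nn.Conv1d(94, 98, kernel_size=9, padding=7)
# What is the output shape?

Input shape: (30, 94, 980)
Output shape: (30, 98, 986)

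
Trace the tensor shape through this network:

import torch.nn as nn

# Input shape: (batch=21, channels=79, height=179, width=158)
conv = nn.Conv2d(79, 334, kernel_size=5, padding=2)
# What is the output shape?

Input shape: (21, 79, 179, 158)
Output shape: (21, 334, 179, 158)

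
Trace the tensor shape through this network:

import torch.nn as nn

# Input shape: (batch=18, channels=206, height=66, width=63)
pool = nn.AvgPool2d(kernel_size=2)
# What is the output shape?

Input shape: (18, 206, 66, 63)
Output shape: (18, 206, 33, 31)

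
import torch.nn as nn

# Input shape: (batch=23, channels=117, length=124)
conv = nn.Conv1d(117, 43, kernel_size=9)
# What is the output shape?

Input shape: (23, 117, 124)
Output shape: (23, 43, 116)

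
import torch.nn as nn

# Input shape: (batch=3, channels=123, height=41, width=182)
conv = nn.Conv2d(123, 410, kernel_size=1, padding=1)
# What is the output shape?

Input shape: (3, 123, 41, 182)
Output shape: (3, 410, 43, 184)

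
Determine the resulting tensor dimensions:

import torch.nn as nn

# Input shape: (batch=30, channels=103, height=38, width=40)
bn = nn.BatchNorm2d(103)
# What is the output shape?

Input shape: (30, 103, 38, 40)
Output shape: (30, 103, 38, 40)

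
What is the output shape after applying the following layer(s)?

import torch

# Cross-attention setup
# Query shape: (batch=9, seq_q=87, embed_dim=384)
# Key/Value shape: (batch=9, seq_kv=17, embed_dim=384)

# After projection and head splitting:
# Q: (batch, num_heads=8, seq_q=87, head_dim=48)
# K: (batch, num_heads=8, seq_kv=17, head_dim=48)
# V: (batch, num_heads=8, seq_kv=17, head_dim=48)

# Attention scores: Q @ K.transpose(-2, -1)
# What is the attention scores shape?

Input shape: (9, 87, 384)
Output shape: (9, 8, 87, 17)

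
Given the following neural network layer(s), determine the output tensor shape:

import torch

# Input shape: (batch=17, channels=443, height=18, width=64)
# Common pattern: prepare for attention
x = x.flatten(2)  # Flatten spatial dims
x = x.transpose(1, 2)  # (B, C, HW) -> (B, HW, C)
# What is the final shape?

Input shape: (17, 443, 18, 64)
  -> after flatten(2): (17, 443, 1152)
Output shape: (17, 1152, 443)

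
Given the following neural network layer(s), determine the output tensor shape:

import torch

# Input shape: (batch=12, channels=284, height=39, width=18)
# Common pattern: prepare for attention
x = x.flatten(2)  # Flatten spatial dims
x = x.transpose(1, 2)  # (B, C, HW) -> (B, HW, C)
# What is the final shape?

Input shape: (12, 284, 39, 18)
  -> after flatten(2): (12, 284, 702)
Output shape: (12, 702, 284)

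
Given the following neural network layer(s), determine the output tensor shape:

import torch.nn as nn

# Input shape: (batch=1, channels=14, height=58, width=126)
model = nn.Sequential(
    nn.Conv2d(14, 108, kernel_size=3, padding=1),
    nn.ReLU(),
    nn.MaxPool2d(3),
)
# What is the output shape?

Input shape: (1, 14, 58, 126)
  -> after Conv2d: (1, 108, 58, 126)
  -> after ReLU: (1, 108, 58, 126)
Output shape: (1, 108, 19, 42)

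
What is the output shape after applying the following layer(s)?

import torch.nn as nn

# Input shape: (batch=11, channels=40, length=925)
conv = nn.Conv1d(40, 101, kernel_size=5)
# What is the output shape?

Input shape: (11, 40, 925)
Output shape: (11, 101, 921)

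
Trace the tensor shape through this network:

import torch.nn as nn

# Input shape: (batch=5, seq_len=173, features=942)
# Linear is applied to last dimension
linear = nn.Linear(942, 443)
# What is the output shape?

Input shape: (5, 173, 942)
Output shape: (5, 173, 443)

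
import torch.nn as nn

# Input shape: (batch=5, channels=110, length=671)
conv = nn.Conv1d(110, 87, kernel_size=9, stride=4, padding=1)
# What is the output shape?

Input shape: (5, 110, 671)
Output shape: (5, 87, 167)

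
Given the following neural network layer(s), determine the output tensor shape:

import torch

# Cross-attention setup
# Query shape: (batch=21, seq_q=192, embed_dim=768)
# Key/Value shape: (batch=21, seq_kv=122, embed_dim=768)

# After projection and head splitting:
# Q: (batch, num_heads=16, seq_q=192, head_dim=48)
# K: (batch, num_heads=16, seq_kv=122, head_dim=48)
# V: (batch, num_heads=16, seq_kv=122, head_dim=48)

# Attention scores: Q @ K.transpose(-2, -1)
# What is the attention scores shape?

Input shape: (21, 192, 768)
Output shape: (21, 16, 192, 122)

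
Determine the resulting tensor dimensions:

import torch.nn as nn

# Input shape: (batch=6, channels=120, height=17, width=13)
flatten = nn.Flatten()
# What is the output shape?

Input shape: (6, 120, 17, 13)
Output shape: (6, 26520)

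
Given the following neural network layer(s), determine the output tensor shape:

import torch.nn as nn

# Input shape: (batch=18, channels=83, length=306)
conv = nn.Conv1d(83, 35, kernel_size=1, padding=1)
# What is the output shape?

Input shape: (18, 83, 306)
Output shape: (18, 35, 308)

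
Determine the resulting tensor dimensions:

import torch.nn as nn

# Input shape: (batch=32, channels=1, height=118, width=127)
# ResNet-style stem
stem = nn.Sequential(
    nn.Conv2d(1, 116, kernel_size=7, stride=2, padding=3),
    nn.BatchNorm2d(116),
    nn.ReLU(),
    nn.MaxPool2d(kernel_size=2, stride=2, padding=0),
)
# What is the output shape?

Input shape: (32, 1, 118, 127)
  -> after Conv2d 7x7 stride=2: (32, 116, 59, 64)
Output shape: (32, 116, 29, 32)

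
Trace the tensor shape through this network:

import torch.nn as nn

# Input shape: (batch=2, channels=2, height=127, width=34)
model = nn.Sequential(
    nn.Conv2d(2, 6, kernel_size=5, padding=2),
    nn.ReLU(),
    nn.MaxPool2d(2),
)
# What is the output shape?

Input shape: (2, 2, 127, 34)
  -> after Conv2d: (2, 6, 127, 34)
  -> after ReLU: (2, 6, 127, 34)
Output shape: (2, 6, 63, 17)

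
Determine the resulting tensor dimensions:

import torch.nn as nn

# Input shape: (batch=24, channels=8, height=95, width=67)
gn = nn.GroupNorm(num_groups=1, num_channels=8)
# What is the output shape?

Input shape: (24, 8, 95, 67)
Output shape: (24, 8, 95, 67)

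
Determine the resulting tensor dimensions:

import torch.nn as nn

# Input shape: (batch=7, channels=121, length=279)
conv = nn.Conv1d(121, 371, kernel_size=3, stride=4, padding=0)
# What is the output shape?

Input shape: (7, 121, 279)
Output shape: (7, 371, 70)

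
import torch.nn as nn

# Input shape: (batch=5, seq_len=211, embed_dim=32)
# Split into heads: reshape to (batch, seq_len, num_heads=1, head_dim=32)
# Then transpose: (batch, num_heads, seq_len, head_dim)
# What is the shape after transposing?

Input shape: (5, 211, 32)
  -> after reshape: (5, 211, 1, 32)
Output shape: (5, 1, 211, 32)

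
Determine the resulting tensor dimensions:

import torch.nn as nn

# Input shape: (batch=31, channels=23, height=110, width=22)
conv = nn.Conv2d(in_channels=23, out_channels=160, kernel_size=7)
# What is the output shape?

Input shape: (31, 23, 110, 22)
Output shape: (31, 160, 104, 16)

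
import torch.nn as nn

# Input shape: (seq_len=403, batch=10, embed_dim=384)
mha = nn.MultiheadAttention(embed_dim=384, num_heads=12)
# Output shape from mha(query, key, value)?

Input shape: (403, 10, 384)
Output shape: (403, 10, 384)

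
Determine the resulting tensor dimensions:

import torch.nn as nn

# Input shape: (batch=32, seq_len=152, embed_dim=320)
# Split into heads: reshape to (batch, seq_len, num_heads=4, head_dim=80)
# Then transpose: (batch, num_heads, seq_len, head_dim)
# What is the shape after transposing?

Input shape: (32, 152, 320)
  -> after reshape: (32, 152, 4, 80)
Output shape: (32, 4, 152, 80)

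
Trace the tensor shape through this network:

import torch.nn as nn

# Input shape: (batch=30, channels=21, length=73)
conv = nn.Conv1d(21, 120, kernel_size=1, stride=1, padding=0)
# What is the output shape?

Input shape: (30, 21, 73)
Output shape: (30, 120, 73)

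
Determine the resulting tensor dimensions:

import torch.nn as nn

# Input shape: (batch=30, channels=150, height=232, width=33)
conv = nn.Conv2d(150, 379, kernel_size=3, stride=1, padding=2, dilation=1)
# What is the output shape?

Input shape: (30, 150, 232, 33)
Output shape: (30, 379, 234, 35)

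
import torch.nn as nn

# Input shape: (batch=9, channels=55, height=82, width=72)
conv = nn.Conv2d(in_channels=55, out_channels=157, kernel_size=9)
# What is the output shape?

Input shape: (9, 55, 82, 72)
Output shape: (9, 157, 74, 64)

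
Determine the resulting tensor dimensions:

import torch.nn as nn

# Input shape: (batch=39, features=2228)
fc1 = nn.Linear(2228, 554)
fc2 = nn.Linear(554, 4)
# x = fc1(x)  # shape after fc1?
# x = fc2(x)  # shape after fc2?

Input shape: (39, 2228)
  -> after fc1: (39, 554)
Output shape: (39, 4)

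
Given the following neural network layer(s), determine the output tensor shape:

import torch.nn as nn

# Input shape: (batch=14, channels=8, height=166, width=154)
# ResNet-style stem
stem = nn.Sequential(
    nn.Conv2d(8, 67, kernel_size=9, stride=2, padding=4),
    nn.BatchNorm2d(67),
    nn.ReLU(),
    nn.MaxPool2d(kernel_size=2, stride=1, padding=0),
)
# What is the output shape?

Input shape: (14, 8, 166, 154)
  -> after Conv2d 9x9 stride=2: (14, 67, 83, 77)
Output shape: (14, 67, 82, 76)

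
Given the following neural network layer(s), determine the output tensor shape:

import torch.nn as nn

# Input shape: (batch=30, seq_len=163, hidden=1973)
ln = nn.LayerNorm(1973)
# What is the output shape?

Input shape: (30, 163, 1973)
Output shape: (30, 163, 1973)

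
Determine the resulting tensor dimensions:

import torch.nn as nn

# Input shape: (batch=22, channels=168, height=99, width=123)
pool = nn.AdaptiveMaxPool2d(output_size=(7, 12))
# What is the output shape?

Input shape: (22, 168, 99, 123)
Output shape: (22, 168, 7, 12)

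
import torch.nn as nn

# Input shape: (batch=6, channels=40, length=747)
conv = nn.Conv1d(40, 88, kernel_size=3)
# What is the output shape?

Input shape: (6, 40, 747)
Output shape: (6, 88, 745)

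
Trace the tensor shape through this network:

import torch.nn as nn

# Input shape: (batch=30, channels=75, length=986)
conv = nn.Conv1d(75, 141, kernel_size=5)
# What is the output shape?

Input shape: (30, 75, 986)
Output shape: (30, 141, 982)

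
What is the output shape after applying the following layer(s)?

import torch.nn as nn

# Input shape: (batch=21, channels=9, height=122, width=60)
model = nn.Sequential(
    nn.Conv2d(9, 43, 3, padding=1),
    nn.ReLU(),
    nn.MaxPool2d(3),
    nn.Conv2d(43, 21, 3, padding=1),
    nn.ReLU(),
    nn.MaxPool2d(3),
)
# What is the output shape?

Input shape: (21, 9, 122, 60)
  -> after first Conv2d: (21, 43, 122, 60)
  -> after first MaxPool2d: (21, 43, 40, 20)
  -> after second Conv2d: (21, 21, 40, 20)
Output shape: (21, 21, 13, 6)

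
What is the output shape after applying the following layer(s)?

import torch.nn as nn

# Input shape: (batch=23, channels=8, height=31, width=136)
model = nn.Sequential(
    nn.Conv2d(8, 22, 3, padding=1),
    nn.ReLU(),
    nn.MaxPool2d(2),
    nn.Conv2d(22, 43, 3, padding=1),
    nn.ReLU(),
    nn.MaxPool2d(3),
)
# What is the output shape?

Input shape: (23, 8, 31, 136)
  -> after first Conv2d: (23, 22, 31, 136)
  -> after first MaxPool2d: (23, 22, 15, 68)
  -> after second Conv2d: (23, 43, 15, 68)
Output shape: (23, 43, 5, 22)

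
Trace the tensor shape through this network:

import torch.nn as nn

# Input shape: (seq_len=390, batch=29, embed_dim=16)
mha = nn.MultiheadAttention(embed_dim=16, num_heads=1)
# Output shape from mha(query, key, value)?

Input shape: (390, 29, 16)
Output shape: (390, 29, 16)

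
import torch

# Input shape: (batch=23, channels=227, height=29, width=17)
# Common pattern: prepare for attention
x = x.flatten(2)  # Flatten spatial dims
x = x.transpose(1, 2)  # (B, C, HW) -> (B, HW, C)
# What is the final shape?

Input shape: (23, 227, 29, 17)
  -> after flatten(2): (23, 227, 493)
Output shape: (23, 493, 227)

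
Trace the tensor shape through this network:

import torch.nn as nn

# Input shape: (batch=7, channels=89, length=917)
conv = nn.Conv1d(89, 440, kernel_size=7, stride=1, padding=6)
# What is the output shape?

Input shape: (7, 89, 917)
Output shape: (7, 440, 923)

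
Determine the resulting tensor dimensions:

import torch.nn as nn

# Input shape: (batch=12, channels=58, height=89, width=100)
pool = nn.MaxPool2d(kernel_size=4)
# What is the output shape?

Input shape: (12, 58, 89, 100)
Output shape: (12, 58, 22, 25)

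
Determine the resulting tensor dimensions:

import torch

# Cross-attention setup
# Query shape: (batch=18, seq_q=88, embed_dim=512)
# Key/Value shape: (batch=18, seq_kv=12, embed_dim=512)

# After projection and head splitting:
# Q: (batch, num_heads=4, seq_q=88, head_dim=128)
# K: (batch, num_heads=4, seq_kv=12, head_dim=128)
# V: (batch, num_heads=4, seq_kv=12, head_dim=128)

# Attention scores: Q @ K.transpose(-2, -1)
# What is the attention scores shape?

Input shape: (18, 88, 512)
Output shape: (18, 4, 88, 12)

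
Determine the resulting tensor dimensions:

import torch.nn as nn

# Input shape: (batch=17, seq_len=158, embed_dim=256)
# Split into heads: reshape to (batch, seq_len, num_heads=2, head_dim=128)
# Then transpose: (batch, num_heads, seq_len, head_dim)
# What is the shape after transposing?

Input shape: (17, 158, 256)
  -> after reshape: (17, 158, 2, 128)
Output shape: (17, 2, 158, 128)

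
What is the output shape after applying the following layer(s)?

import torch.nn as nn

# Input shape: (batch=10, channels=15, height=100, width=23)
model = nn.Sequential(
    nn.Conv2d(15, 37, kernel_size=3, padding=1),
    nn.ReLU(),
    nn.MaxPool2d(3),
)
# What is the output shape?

Input shape: (10, 15, 100, 23)
  -> after Conv2d: (10, 37, 100, 23)
  -> after ReLU: (10, 37, 100, 23)
Output shape: (10, 37, 33, 7)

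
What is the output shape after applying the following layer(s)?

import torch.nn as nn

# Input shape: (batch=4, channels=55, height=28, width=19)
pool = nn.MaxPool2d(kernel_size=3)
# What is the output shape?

Input shape: (4, 55, 28, 19)
Output shape: (4, 55, 9, 6)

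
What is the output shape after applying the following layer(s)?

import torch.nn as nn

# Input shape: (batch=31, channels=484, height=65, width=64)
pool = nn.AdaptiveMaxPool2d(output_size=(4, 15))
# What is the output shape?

Input shape: (31, 484, 65, 64)
Output shape: (31, 484, 4, 15)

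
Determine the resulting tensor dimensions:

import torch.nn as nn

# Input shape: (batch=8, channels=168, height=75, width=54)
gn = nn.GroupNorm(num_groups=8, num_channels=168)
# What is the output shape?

Input shape: (8, 168, 75, 54)
Output shape: (8, 168, 75, 54)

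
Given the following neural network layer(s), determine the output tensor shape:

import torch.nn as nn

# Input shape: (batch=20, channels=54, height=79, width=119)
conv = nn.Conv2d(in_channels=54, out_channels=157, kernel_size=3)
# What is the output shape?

Input shape: (20, 54, 79, 119)
Output shape: (20, 157, 77, 117)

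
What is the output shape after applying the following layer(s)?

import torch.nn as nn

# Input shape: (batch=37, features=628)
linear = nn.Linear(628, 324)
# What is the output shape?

Input shape: (37, 628)
Output shape: (37, 324)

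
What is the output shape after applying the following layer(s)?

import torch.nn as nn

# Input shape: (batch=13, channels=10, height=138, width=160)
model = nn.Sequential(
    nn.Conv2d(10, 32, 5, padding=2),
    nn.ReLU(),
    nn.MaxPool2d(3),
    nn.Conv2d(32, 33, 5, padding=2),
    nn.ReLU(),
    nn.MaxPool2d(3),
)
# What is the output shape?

Input shape: (13, 10, 138, 160)
  -> after first Conv2d: (13, 32, 138, 160)
  -> after first MaxPool2d: (13, 32, 46, 53)
  -> after second Conv2d: (13, 33, 46, 53)
Output shape: (13, 33, 15, 17)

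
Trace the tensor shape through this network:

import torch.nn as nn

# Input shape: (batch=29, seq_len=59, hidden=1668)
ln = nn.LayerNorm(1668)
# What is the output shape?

Input shape: (29, 59, 1668)
Output shape: (29, 59, 1668)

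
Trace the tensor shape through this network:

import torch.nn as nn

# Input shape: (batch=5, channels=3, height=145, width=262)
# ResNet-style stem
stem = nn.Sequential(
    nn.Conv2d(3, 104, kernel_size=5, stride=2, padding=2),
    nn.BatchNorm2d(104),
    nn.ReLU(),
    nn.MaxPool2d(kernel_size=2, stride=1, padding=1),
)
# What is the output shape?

Input shape: (5, 3, 145, 262)
  -> after Conv2d 5x5 stride=2: (5, 104, 73, 131)
Output shape: (5, 104, 74, 132)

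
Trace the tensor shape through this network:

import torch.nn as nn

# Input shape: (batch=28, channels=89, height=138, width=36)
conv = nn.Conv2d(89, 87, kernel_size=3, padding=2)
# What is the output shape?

Input shape: (28, 89, 138, 36)
Output shape: (28, 87, 140, 38)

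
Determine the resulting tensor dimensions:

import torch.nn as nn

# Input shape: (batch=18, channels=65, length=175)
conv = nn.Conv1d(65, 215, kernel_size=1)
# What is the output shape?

Input shape: (18, 65, 175)
Output shape: (18, 215, 175)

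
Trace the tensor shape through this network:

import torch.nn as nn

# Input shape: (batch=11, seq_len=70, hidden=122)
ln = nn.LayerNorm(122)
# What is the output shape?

Input shape: (11, 70, 122)
Output shape: (11, 70, 122)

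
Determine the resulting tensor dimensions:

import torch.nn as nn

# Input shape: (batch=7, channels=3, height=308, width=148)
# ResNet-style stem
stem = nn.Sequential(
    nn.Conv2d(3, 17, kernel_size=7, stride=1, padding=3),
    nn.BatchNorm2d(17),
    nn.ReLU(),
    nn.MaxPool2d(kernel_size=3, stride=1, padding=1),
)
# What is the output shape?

Input shape: (7, 3, 308, 148)
  -> after Conv2d 7x7 stride=1: (7, 17, 308, 148)
Output shape: (7, 17, 308, 148)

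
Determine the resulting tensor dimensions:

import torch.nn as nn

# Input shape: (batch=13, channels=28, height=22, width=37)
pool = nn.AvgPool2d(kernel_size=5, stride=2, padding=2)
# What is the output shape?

Input shape: (13, 28, 22, 37)
Output shape: (13, 28, 11, 19)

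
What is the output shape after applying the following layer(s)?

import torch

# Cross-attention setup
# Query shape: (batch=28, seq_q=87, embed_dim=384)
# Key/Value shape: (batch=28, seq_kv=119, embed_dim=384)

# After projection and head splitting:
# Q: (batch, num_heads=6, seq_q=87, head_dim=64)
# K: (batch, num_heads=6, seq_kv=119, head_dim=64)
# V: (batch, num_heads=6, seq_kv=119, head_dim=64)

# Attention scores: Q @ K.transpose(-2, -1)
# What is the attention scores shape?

Input shape: (28, 87, 384)
Output shape: (28, 6, 87, 119)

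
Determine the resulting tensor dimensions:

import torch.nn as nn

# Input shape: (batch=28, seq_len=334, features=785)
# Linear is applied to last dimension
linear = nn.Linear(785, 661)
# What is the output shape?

Input shape: (28, 334, 785)
Output shape: (28, 334, 661)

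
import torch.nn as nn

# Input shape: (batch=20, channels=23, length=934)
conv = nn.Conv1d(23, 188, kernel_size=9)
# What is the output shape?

Input shape: (20, 23, 934)
Output shape: (20, 188, 926)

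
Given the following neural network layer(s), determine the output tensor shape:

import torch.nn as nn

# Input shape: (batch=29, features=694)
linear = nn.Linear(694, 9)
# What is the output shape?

Input shape: (29, 694)
Output shape: (29, 9)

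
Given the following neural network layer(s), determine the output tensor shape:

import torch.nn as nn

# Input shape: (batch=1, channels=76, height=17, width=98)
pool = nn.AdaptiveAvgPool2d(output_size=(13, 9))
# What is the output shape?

Input shape: (1, 76, 17, 98)
Output shape: (1, 76, 13, 9)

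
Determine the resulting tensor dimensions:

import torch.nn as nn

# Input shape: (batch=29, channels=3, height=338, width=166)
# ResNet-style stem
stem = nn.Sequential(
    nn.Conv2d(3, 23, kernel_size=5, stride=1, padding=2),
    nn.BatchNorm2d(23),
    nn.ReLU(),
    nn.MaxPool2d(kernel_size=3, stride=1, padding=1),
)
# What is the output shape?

Input shape: (29, 3, 338, 166)
  -> after Conv2d 5x5 stride=1: (29, 23, 338, 166)
Output shape: (29, 23, 338, 166)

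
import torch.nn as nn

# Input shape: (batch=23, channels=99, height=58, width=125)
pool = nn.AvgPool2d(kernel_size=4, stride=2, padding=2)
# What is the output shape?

Input shape: (23, 99, 58, 125)
Output shape: (23, 99, 30, 63)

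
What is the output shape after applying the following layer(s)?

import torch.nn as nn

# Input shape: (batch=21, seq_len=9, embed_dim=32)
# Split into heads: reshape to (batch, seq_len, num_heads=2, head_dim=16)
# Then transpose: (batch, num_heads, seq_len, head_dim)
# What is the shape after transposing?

Input shape: (21, 9, 32)
  -> after reshape: (21, 9, 2, 16)
Output shape: (21, 2, 9, 16)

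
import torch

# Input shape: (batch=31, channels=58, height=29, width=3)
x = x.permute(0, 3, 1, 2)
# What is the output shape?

Input shape: (31, 58, 29, 3)
Output shape: (31, 3, 58, 29)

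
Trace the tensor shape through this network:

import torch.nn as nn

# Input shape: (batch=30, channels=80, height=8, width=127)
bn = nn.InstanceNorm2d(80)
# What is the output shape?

Input shape: (30, 80, 8, 127)
Output shape: (30, 80, 8, 127)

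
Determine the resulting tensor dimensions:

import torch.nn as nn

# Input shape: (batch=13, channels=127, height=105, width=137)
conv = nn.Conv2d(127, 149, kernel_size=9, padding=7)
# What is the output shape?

Input shape: (13, 127, 105, 137)
Output shape: (13, 149, 111, 143)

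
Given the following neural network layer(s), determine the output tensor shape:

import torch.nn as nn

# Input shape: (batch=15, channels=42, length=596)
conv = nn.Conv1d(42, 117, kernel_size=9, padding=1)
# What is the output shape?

Input shape: (15, 42, 596)
Output shape: (15, 117, 590)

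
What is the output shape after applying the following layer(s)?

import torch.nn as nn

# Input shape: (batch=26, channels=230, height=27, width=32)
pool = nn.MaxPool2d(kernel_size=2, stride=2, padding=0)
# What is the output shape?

Input shape: (26, 230, 27, 32)
Output shape: (26, 230, 13, 16)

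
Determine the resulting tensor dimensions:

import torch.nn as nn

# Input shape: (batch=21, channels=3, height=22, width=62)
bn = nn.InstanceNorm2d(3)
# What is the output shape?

Input shape: (21, 3, 22, 62)
Output shape: (21, 3, 22, 62)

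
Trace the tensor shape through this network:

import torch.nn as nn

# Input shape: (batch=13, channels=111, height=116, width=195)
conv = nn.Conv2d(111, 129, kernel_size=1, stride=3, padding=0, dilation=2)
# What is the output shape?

Input shape: (13, 111, 116, 195)
Output shape: (13, 129, 39, 65)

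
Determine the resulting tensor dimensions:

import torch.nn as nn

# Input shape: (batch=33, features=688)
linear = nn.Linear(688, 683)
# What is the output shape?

Input shape: (33, 688)
Output shape: (33, 683)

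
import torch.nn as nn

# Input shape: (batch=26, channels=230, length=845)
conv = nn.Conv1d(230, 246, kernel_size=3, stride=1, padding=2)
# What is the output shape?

Input shape: (26, 230, 845)
Output shape: (26, 246, 847)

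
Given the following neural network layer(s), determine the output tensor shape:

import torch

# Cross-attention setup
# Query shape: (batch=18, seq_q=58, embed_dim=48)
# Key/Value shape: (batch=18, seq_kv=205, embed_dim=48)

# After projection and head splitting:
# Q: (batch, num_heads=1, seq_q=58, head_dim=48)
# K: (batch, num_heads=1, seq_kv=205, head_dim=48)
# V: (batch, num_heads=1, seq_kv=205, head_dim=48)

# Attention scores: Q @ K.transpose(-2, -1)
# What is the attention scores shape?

Input shape: (18, 58, 48)
Output shape: (18, 1, 58, 205)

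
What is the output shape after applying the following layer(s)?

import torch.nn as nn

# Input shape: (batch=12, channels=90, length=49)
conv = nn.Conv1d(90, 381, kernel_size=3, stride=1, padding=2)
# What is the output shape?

Input shape: (12, 90, 49)
Output shape: (12, 381, 51)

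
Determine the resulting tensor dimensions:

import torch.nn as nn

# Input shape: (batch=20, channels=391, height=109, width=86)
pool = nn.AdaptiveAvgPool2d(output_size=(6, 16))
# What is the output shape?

Input shape: (20, 391, 109, 86)
Output shape: (20, 391, 6, 16)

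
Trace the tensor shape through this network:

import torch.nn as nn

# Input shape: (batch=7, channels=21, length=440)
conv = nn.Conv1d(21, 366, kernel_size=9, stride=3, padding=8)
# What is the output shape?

Input shape: (7, 21, 440)
Output shape: (7, 366, 150)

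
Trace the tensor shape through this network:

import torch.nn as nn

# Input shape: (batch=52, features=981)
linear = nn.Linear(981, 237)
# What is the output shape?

Input shape: (52, 981)
Output shape: (52, 237)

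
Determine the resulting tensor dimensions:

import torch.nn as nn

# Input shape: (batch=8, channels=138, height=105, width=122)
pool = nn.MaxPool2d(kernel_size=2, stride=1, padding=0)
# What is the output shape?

Input shape: (8, 138, 105, 122)
Output shape: (8, 138, 104, 121)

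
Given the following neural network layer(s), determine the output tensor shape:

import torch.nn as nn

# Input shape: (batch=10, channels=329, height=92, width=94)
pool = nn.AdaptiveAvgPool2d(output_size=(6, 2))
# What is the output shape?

Input shape: (10, 329, 92, 94)
Output shape: (10, 329, 6, 2)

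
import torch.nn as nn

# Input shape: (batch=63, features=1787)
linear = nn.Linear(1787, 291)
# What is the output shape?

Input shape: (63, 1787)
Output shape: (63, 291)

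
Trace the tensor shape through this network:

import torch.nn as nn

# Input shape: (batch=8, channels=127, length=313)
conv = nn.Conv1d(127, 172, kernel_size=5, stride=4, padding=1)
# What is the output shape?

Input shape: (8, 127, 313)
Output shape: (8, 172, 78)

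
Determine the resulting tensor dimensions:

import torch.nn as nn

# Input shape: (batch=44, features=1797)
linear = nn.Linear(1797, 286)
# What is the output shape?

Input shape: (44, 1797)
Output shape: (44, 286)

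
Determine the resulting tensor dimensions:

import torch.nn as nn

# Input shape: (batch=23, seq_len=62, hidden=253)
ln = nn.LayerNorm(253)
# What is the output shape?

Input shape: (23, 62, 253)
Output shape: (23, 62, 253)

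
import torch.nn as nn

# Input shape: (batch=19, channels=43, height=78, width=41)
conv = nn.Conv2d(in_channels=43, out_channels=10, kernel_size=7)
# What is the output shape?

Input shape: (19, 43, 78, 41)
Output shape: (19, 10, 72, 35)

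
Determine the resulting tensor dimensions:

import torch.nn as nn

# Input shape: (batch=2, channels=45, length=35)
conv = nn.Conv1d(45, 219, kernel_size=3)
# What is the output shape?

Input shape: (2, 45, 35)
Output shape: (2, 219, 33)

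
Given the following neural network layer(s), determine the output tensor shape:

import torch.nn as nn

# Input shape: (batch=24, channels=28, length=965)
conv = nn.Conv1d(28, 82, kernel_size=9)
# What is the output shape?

Input shape: (24, 28, 965)
Output shape: (24, 82, 957)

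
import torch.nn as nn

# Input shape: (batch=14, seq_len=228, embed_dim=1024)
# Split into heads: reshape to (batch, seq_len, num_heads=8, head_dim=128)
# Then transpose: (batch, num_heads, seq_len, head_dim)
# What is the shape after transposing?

Input shape: (14, 228, 1024)
  -> after reshape: (14, 228, 8, 128)
Output shape: (14, 8, 228, 128)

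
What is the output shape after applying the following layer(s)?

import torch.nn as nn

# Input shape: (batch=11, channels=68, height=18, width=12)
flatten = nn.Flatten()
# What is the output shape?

Input shape: (11, 68, 18, 12)
Output shape: (11, 14688)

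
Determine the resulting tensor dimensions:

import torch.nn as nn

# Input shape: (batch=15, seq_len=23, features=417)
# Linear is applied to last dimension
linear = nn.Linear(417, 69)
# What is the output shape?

Input shape: (15, 23, 417)
Output shape: (15, 23, 69)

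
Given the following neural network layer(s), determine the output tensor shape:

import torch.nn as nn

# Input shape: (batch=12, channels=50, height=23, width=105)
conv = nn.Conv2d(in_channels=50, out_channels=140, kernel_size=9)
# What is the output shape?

Input shape: (12, 50, 23, 105)
Output shape: (12, 140, 15, 97)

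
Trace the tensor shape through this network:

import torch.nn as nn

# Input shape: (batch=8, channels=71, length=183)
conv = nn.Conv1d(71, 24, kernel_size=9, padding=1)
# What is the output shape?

Input shape: (8, 71, 183)
Output shape: (8, 24, 177)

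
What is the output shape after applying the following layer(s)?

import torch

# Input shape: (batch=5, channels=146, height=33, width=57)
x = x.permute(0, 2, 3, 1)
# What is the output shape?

Input shape: (5, 146, 33, 57)
Output shape: (5, 33, 57, 146)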